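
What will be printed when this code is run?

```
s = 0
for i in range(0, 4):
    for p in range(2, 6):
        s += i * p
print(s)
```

i=0,p=2: s = 0+0 = 0
i=0,p=3: s = 0+0 = 0
i=0,p=4: s = 0+0 = 0
i=0,p=5: s = 0+0 = 0
i=1,p=2: s = 0+2 = 2
i=1,p=3: s = 2+3 = 5
i=1,p=4: s = 5+4 = 9
i=1,p=5: s = 9+5 = 14
i=2,p=2: s = 14+4 = 18
i=2,p=3: s = 18+6 = 24
i=2,p=4: s = 24+8 = 32
i=2,p=5: s = 32+10 = 42
i=3,p=2: s = 42+6 = 48
i=3,p=3: s = 48+9 = 57
i=3,p=4: s = 57+12 = 69
i=3,p=5: s = 69+15 = 84

84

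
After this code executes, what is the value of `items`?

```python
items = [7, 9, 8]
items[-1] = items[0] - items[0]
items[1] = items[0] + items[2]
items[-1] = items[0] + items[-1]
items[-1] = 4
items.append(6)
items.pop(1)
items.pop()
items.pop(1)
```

items[-1] = items[0]-items[0] = 7-7 = 0 → [7, 9, 0]
items[1] = items[0]+items[2] = 7+0 = 7 → [7, 7, 0]
items[-1] = items[0]+items[-1] = 7+0 = 7 → [7, 7, 7]
items[-1] = 4 → [7, 7, 4]
append 6 → [7, 7, 4, 6]
pop(1) removes 7 → [7, 4, 6]
pop() removes 6 → [7, 4]
pop(1) removes 4 → [7]

[7]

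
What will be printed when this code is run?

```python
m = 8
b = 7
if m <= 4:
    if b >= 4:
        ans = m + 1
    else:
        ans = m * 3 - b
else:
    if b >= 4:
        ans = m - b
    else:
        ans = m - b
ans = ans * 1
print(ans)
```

1

m=8, b=7
m <= 4 is False; b >= 4 is True
→ ans = m - b = 1
ans = 1*1 = 1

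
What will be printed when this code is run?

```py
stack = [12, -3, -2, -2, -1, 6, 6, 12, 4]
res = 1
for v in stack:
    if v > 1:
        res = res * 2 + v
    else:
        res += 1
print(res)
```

388

v=12: >1, res = 1*2+12 = 14
v=-3: not >1, res = 14+1 = 15
v=-2: not >1, res = 15+1 = 16
v=-2: not >1, res = 16+1 = 17
v=-1: not >1, res = 17+1 = 18
v=6: >1, res = 18*2+6 = 42
v=6: >1, res = 42*2+6 = 90
v=12: >1, res = 90*2+12 = 192
v=4: >1, res = 192*2+4 = 388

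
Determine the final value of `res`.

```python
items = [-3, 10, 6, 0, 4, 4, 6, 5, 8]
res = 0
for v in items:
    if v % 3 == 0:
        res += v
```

9

v=-3: %3==0, res = 0+(-3) = -3
v=10: not %3==0
v=6: %3==0, res = (-3)+6 = 3
v=0: %3==0, res = 3+0 = 3
v=4: not %3==0
v=4: not %3==0
v=6: %3==0, res = 3+6 = 9
v=5: not %3==0
v=8: not %3==0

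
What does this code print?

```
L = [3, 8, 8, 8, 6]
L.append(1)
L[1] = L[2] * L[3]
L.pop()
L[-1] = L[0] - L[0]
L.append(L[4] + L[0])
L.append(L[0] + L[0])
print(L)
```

append 1 → [3, 8, 8, 8, 6, 1]
L[1] = L[2]*L[3] = 8*8 = 64 → [3, 64, 8, 8, 6, 1]
pop() removes 1 → [3, 64, 8, 8, 6]
L[-1] = L[0]-L[0] = 3-3 = 0 → [3, 64, 8, 8, 0]
append L[4]+L[0] = 0+3 = 3 → [3, 64, 8, 8, 0, 3]
append L[0]+L[0] = 3+3 = 6 → [3, 64, 8, 8, 0, 3, 6]

[3, 64, 8, 8, 0, 3, 6]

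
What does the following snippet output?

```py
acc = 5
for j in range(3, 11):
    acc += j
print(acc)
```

j=3: acc = 5+3 = 8
j=4: acc = 8+4 = 12
j=5: acc = 12+5 = 17
j=6: acc = 17+6 = 23
j=7: acc = 23+7 = 30
j=8: acc = 30+8 = 38
j=9: acc = 38+9 = 47
j=10: acc = 47+10 = 57

57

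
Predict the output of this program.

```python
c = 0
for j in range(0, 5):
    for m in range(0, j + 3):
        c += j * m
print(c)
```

155

j=0,m=0: c = 0+0 = 0
j=0,m=1: c = 0+0 = 0
j=0,m=2: c = 0+0 = 0
j=1,m=0: c = 0+0 = 0
j=1,m=1: c = 0+1 = 1
j=1,m=2: c = 1+2 = 3
j=1,m=3: c = 3+3 = 6
j=2,m=0: c = 6+0 = 6
j=2,m=1: c = 6+2 = 8
j=2,m=2: c = 8+4 = 12
j=2,m=3: c = 12+6 = 18
j=2,m=4: c = 18+8 = 26
j=3,m=0: c = 26+0 = 26
j=3,m=1: c = 26+3 = 29
j=3,m=2: c = 29+6 = 35
j=3,m=3: c = 35+9 = 44
j=3,m=4: c = 44+12 = 56
j=3,m=5: c = 56+15 = 71
j=4,m=0: c = 71+0 = 71
j=4,m=1: c = 71+4 = 75
j=4,m=2: c = 75+8 = 83
j=4,m=3: c = 83+12 = 95
j=4,m=4: c = 95+16 = 111
j=4,m=5: c = 111+20 = 131
j=4,m=6: c = 131+24 = 155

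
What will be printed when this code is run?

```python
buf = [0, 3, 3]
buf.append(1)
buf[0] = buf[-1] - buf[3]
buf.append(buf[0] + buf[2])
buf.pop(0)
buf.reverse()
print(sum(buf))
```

10

append 1 → [0, 3, 3, 1]
buf[0] = buf[-1]-buf[3] = 1-1 = 0 → [0, 3, 3, 1]
append buf[0]+buf[2] = 0+3 = 3 → [0, 3, 3, 1, 3]
pop(0) removes 0 → [3, 3, 1, 3]
reverse → [3, 1, 3, 3]
sum = 10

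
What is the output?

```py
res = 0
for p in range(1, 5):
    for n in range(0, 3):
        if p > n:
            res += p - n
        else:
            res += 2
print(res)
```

25

p=1,n=0: 1>0, res = 0+1 = 1
p=1,n=1: not 1>1, res = 1+2 = 3
p=1,n=2: not 1>2, res = 3+2 = 5
p=2,n=0: 2>0, res = 5+2 = 7
p=2,n=1: 2>1, res = 7+1 = 8
p=2,n=2: not 2>2, res = 8+2 = 10
p=3,n=0: 3>0, res = 10+3 = 13
p=3,n=1: 3>1, res = 13+2 = 15
p=3,n=2: 3>2, res = 15+1 = 16
p=4,n=0: 4>0, res = 16+4 = 20
p=4,n=1: 4>1, res = 20+3 = 23
p=4,n=2: 4>2, res = 23+2 = 25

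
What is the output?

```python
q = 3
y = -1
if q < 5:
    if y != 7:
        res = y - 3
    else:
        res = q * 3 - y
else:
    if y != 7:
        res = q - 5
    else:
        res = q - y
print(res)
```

q=3, y=-1
q < 5 is True; y != 7 is True
→ res = y - 3 = -4

-4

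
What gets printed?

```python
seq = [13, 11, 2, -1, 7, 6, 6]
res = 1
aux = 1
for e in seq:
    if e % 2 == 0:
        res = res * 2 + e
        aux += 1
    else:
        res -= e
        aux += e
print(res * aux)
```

-6188

e=13: not even, res = 1-13 = -12; aux=14
e=11: not even, res = (-12)-11 = -23; aux=25
e=2: even, res = (-23)*2+2 = -44; aux=26
e=-1: not even, res = (-44)-(-1) = -43; aux=25
e=7: not even, res = (-43)-7 = -50; aux=32
e=6: even, res = (-50)*2+6 = -94; aux=33
e=6: even, res = (-94)*2+6 = -182; aux=34
res*aux = (-182)*34 = -6188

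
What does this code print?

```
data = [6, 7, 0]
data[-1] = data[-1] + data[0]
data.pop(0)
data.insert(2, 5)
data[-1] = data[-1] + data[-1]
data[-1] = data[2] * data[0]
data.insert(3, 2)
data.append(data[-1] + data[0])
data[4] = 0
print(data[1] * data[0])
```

data[-1] = data[-1]+data[0] = 0+6 = 6 → [6, 7, 6]
pop(0) removes 6 → [7, 6]
insert 5 at 2 → [7, 6, 5]
data[-1] = data[-1]+data[-1] = 5+5 = 10 → [7, 6, 10]
data[-1] = data[2]*data[0] = 10*7 = 70 → [7, 6, 70]
insert 2 at 3 → [7, 6, 70, 2]
append data[-1]+data[0] = 2+7 = 9 → [7, 6, 70, 2, 9]
data[4] = 0 → [7, 6, 70, 2, 0]
data[1]*data[0] = 6*7 = 42

42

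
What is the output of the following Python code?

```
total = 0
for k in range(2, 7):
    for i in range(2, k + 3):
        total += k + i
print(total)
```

k=2,i=2: total = 0+4 = 4
k=2,i=3: total = 4+5 = 9
k=2,i=4: total = 9+6 = 15
k=3,i=2: total = 15+5 = 20
k=3,i=3: total = 20+6 = 26
k=3,i=4: total = 26+7 = 33
k=3,i=5: total = 33+8 = 41
k=4,i=2: total = 41+6 = 47
k=4,i=3: total = 47+7 = 54
k=4,i=4: total = 54+8 = 62
k=4,i=5: total = 62+9 = 71
k=4,i=6: total = 71+10 = 81
k=5,i=2: total = 81+7 = 88
k=5,i=3: total = 88+8 = 96
k=5,i=4: total = 96+9 = 105
k=5,i=5: total = 105+10 = 115
k=5,i=6: total = 115+11 = 126
k=5,i=7: total = 126+12 = 138
k=6,i=2: total = 138+8 = 146
k=6,i=3: total = 146+9 = 155
k=6,i=4: total = 155+10 = 165
k=6,i=5: total = 165+11 = 176
k=6,i=6: total = 176+12 = 188
k=6,i=7: total = 188+13 = 201
k=6,i=8: total = 201+14 = 215

215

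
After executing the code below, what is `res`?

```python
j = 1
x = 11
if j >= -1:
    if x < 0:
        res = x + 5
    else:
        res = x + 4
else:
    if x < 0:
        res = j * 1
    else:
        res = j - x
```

15

j=1, x=11
j >= -1 is True; x < 0 is False
→ res = x + 4 = 15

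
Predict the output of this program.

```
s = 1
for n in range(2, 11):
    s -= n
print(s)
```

-53

n=2: s = 1-2 = -1
n=3: s = (-1)-3 = -4
n=4: s = (-4)-4 = -8
n=5: s = (-8)-5 = -13
n=6: s = (-13)-6 = -19
n=7: s = (-19)-7 = -26
n=8: s = (-26)-8 = -34
n=9: s = (-34)-9 = -43
n=10: s = (-43)-10 = -53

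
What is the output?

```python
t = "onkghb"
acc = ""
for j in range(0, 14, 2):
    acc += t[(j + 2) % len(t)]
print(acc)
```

j=0: add t[2]='k' → 'k'
j=2: add t[4]='h' → 'kh'
j=4: add t[0]='o' → 'kho'
j=6: add t[2]='k' → 'khok'
j=8: add t[4]='h' → 'khokh'
j=10: add t[0]='o' → 'khokho'
j=12: add t[2]='k' → 'khokhok'

khokhok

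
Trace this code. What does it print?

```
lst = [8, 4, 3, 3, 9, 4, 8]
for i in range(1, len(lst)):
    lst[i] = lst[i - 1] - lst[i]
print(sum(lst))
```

i=1: lst[1] = 8-4 = 4 → [8, 4, 3, 3, 9, 4, 8]
i=2: lst[2] = 4-3 = 1 → [8, 4, 1, 3, 9, 4, 8]
i=3: lst[3] = 1-3 = -2 → [8, 4, 1, -2, 9, 4, 8]
i=4: lst[4] = (-2)-9 = -11 → [8, 4, 1, -2, -11, 4, 8]
i=5: lst[5] = (-11)-4 = -15 → [8, 4, 1, -2, -11, -15, 8]
i=6: lst[6] = (-15)-8 = -23 → [8, 4, 1, -2, -11, -15, -23]
sum = -38

-38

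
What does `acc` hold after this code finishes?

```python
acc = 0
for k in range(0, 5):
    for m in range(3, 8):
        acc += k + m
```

175

k=0,m=3: acc = 0+3 = 3
k=0,m=4: acc = 3+4 = 7
k=0,m=5: acc = 7+5 = 12
k=0,m=6: acc = 12+6 = 18
k=0,m=7: acc = 18+7 = 25
k=1,m=3: acc = 25+4 = 29
k=1,m=4: acc = 29+5 = 34
k=1,m=5: acc = 34+6 = 40
k=1,m=6: acc = 40+7 = 47
k=1,m=7: acc = 47+8 = 55
k=2,m=3: acc = 55+5 = 60
k=2,m=4: acc = 60+6 = 66
k=2,m=5: acc = 66+7 = 73
k=2,m=6: acc = 73+8 = 81
k=2,m=7: acc = 81+9 = 90
k=3,m=3: acc = 90+6 = 96
k=3,m=4: acc = 96+7 = 103
k=3,m=5: acc = 103+8 = 111
k=3,m=6: acc = 111+9 = 120
k=3,m=7: acc = 120+10 = 130
k=4,m=3: acc = 130+7 = 137
k=4,m=4: acc = 137+8 = 145
k=4,m=5: acc = 145+9 = 154
k=4,m=6: acc = 154+10 = 164
k=4,m=7: acc = 164+11 = 175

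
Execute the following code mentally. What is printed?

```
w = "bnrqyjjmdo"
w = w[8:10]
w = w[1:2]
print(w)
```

o

slice [8:10] → 'do'
slice [1:2] → 'o'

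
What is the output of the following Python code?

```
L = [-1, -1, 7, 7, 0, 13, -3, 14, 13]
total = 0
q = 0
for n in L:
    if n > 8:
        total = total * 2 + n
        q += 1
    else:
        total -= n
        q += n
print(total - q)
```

n=-1: not >8, total = 0-(-1) = 1; q=-1
n=-1: not >8, total = 1-(-1) = 2; q=-2
n=7: not >8, total = 2-7 = -5; q=5
n=7: not >8, total = (-5)-7 = -12; q=12
n=0: not >8, total = (-12)-0 = -12; q=12
n=13: >8, total = (-12)*2+13 = -11; q=13
n=-3: not >8, total = (-11)-(-3) = -8; q=10
n=14: >8, total = (-8)*2+14 = -2; q=11
n=13: >8, total = (-2)*2+13 = 9; q=12
total-q = 9-12 = -3

-3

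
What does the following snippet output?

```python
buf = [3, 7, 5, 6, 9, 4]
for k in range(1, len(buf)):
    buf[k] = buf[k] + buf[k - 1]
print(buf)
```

[3, 10, 15, 21, 30, 34]

k=1: buf[1] = 7+3 = 10 → [3, 10, 5, 6, 9, 4]
k=2: buf[2] = 5+10 = 15 → [3, 10, 15, 6, 9, 4]
k=3: buf[3] = 6+15 = 21 → [3, 10, 15, 21, 9, 4]
k=4: buf[4] = 9+21 = 30 → [3, 10, 15, 21, 30, 4]
k=5: buf[5] = 4+30 = 34 → [3, 10, 15, 21, 30, 34]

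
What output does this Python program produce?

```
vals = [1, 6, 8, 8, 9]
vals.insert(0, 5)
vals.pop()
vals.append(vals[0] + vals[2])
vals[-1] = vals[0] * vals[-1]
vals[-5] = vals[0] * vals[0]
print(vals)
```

insert 5 at 0 → [5, 1, 6, 8, 8, 9]
pop() removes 9 → [5, 1, 6, 8, 8]
append vals[0]+vals[2] = 5+6 = 11 → [5, 1, 6, 8, 8, 11]
vals[-1] = vals[0]*vals[-1] = 5*11 = 55 → [5, 1, 6, 8, 8, 55]
vals[-5] = vals[0]*vals[0] = 5*5 = 25 → [5, 25, 6, 8, 8, 55]

[5, 25, 6, 8, 8, 55]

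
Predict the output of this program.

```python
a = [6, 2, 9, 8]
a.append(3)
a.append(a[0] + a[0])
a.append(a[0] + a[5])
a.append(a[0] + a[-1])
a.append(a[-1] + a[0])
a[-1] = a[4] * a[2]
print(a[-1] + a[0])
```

append 3 → [6, 2, 9, 8, 3]
append a[0]+a[0] = 6+6 = 12 → [6, 2, 9, 8, 3, 12]
append a[0]+a[5] = 6+12 = 18 → [6, 2, 9, 8, 3, 12, 18]
append a[0]+a[-1] = 6+18 = 24 → [6, 2, 9, 8, 3, 12, 18, 24]
append a[-1]+a[0] = 24+6 = 30 → [6, 2, 9, 8, 3, 12, 18, 24, 30]
a[-1] = a[4]*a[2] = 3*9 = 27 → [6, 2, 9, 8, 3, 12, 18, 24, 27]
a[-1]+a[0] = 27+6 = 33

33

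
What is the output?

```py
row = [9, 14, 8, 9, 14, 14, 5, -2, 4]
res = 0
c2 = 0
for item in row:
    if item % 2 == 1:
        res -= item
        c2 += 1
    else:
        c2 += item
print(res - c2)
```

item=9: odd, res = 0-9 = -9; c2=1
item=14: not odd; c2=15
item=8: not odd; c2=23
item=9: odd, res = (-9)-9 = -18; c2=24
item=14: not odd; c2=38
item=14: not odd; c2=52
item=5: odd, res = (-18)-5 = -23; c2=53
item=-2: not odd; c2=51
item=4: not odd; c2=55
res-c2 = (-23)-55 = -78

-78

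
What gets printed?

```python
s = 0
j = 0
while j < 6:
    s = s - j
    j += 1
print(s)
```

-15

j=0: s = 0-0 = 0
j=1: s = 0-1 = -1
j=2: s = (-1)-2 = -3
j=3: s = (-3)-3 = -6
j=4: s = (-6)-4 = -10
j=5: s = (-10)-5 = -15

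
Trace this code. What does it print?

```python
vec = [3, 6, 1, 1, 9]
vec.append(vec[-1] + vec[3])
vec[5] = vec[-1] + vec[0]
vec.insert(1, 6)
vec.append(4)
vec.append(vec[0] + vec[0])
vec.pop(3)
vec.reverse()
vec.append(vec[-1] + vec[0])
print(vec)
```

[6, 4, 13, 9, 1, 6, 6, 3, 9]

append vec[-1]+vec[3] = 9+1 = 10 → [3, 6, 1, 1, 9, 10]
vec[5] = vec[-1]+vec[0] = 10+3 = 13 → [3, 6, 1, 1, 9, 13]
insert 6 at 1 → [3, 6, 6, 1, 1, 9, 13]
append 4 → [3, 6, 6, 1, 1, 9, 13, 4]
append vec[0]+vec[0] = 3+3 = 6 → [3, 6, 6, 1, 1, 9, 13, 4, 6]
pop(3) removes 1 → [3, 6, 6, 1, 9, 13, 4, 6]
reverse → [6, 4, 13, 9, 1, 6, 6, 3]
append vec[-1]+vec[0] = 3+6 = 9 → [6, 4, 13, 9, 1, 6, 6, 3, 9]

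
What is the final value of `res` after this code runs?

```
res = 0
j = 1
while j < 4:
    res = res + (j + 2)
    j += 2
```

j=1: res = 0+3 = 3
j=3: res = 3+5 = 8

8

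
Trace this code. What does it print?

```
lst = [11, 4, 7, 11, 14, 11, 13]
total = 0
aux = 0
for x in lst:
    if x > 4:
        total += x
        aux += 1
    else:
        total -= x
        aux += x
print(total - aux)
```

x=11: >4, total = 0+11 = 11; aux=1
x=4: not >4, total = 11-4 = 7; aux=5
x=7: >4, total = 7+7 = 14; aux=6
x=11: >4, total = 14+11 = 25; aux=7
x=14: >4, total = 25+14 = 39; aux=8
x=11: >4, total = 39+11 = 50; aux=9
x=13: >4, total = 50+13 = 63; aux=10
total-aux = 63-10 = 53

53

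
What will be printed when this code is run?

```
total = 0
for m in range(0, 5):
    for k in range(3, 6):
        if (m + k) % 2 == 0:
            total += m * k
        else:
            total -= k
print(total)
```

m=0,k=3: odd sum, total = 0-3 = -3
m=0,k=4: even sum, total = (-3)+0 = -3
m=0,k=5: odd sum, total = (-3)-5 = -8
m=1,k=3: even sum, total = (-8)+3 = -5
m=1,k=4: odd sum, total = (-5)-4 = -9
m=1,k=5: even sum, total = (-9)+5 = -4
m=2,k=3: odd sum, total = (-4)-3 = -7
m=2,k=4: even sum, total = (-7)+8 = 1
m=2,k=5: odd sum, total = 1-5 = -4
m=3,k=3: even sum, total = (-4)+9 = 5
m=3,k=4: odd sum, total = 5-4 = 1
m=3,k=5: even sum, total = 1+15 = 16
m=4,k=3: odd sum, total = 16-3 = 13
m=4,k=4: even sum, total = 13+16 = 29
m=4,k=5: odd sum, total = 29-5 = 24

24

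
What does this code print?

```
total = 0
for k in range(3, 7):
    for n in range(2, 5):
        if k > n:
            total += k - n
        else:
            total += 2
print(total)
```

k=3,n=2: 3>2, total = 0+1 = 1
k=3,n=3: not 3>3, total = 1+2 = 3
k=3,n=4: not 3>4, total = 3+2 = 5
k=4,n=2: 4>2, total = 5+2 = 7
k=4,n=3: 4>3, total = 7+1 = 8
k=4,n=4: not 4>4, total = 8+2 = 10
k=5,n=2: 5>2, total = 10+3 = 13
k=5,n=3: 5>3, total = 13+2 = 15
k=5,n=4: 5>4, total = 15+1 = 16
k=6,n=2: 6>2, total = 16+4 = 20
k=6,n=3: 6>3, total = 20+3 = 23
k=6,n=4: 6>4, total = 23+2 = 25

25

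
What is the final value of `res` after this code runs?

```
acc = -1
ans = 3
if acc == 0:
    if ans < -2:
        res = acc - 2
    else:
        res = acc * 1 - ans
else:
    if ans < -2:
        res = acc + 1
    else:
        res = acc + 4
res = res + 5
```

8

acc=-1, ans=3
acc == 0 is False; ans < -2 is False
→ res = acc + 4 = 3
res = 3+5 = 8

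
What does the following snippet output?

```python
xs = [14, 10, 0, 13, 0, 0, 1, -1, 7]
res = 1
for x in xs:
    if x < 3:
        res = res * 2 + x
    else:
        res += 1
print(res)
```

114

x=14: not <3, res = 1+1 = 2
x=10: not <3, res = 2+1 = 3
x=0: <3, res = 3*2+0 = 6
x=13: not <3, res = 6+1 = 7
x=0: <3, res = 7*2+0 = 14
x=0: <3, res = 14*2+0 = 28
x=1: <3, res = 28*2+1 = 57
x=-1: <3, res = 57*2+(-1) = 113
x=7: not <3, res = 113+1 = 114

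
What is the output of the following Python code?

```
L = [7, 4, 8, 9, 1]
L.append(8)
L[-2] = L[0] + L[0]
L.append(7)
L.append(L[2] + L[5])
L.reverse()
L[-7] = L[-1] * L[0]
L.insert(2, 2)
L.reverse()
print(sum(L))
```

append 8 → [7, 4, 8, 9, 1, 8]
L[-2] = L[0]+L[0] = 7+7 = 14 → [7, 4, 8, 9, 14, 8]
append 7 → [7, 4, 8, 9, 14, 8, 7]
append L[2]+L[5] = 8+8 = 16 → [7, 4, 8, 9, 14, 8, 7, 16]
reverse → [16, 7, 8, 14, 9, 8, 4, 7]
L[-7] = L[-1]*L[0] = 7*16 = 112 → [16, 112, 8, 14, 9, 8, 4, 7]
insert 2 at 2 → [16, 112, 2, 8, 14, 9, 8, 4, 7]
reverse → [7, 4, 8, 9, 14, 8, 2, 112, 16]
sum = 180

180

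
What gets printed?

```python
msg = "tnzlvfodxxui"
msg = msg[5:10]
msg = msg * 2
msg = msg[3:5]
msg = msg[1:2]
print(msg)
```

x

slice [5:10] → 'fodxx'
repeat ×2 → 'fodxxfodxx'
slice [3:5] → 'xx'
slice [1:2] → 'x'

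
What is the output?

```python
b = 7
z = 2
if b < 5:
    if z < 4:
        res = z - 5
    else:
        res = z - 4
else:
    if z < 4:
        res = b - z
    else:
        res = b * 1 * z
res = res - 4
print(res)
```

b=7, z=2
b < 5 is False; z < 4 is True
→ res = b - z = 5
res = 5-4 = 1

1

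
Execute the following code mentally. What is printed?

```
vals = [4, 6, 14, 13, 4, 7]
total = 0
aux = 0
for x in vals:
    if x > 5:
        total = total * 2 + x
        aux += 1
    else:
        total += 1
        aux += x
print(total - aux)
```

x=4: not >5, total = 0+1 = 1; aux=4
x=6: >5, total = 1*2+6 = 8; aux=5
x=14: >5, total = 8*2+14 = 30; aux=6
x=13: >5, total = 30*2+13 = 73; aux=7
x=4: not >5, total = 73+1 = 74; aux=11
x=7: >5, total = 74*2+7 = 155; aux=12
total-aux = 155-12 = 143

143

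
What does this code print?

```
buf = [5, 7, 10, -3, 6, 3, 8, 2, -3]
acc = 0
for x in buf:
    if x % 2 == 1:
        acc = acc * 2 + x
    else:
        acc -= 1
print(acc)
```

x=5: odd, acc = 0*2+5 = 5
x=7: odd, acc = 5*2+7 = 17
x=10: not odd, acc = 17-1 = 16
x=-3: odd, acc = 16*2+(-3) = 29
x=6: not odd, acc = 29-1 = 28
x=3: odd, acc = 28*2+3 = 59
x=8: not odd, acc = 59-1 = 58
x=2: not odd, acc = 58-1 = 57
x=-3: odd, acc = 57*2+(-3) = 111

111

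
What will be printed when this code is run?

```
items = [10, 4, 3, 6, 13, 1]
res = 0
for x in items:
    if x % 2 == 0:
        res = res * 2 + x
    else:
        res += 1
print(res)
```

58

x=10: even, res = 0*2+10 = 10
x=4: even, res = 10*2+4 = 24
x=3: not even, res = 24+1 = 25
x=6: even, res = 25*2+6 = 56
x=13: not even, res = 56+1 = 57
x=1: not even, res = 57+1 = 58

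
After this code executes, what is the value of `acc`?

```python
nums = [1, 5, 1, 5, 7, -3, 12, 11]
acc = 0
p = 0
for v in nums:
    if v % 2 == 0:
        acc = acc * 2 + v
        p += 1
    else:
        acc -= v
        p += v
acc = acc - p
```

v=1: not even, acc = 0-1 = -1; p=1
v=5: not even, acc = (-1)-5 = -6; p=6
v=1: not even, acc = (-6)-1 = -7; p=7
v=5: not even, acc = (-7)-5 = -12; p=12
v=7: not even, acc = (-12)-7 = -19; p=19
v=-3: not even, acc = (-19)-(-3) = -16; p=16
v=12: even, acc = (-16)*2+12 = -20; p=17
v=11: not even, acc = (-20)-11 = -31; p=28
acc-p = (-31)-28 = -59

-59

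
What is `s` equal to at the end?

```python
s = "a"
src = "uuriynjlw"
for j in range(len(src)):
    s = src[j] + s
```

'wljnyiruua'

j=0: prepend 'u' → 'ua'
j=1: prepend 'u' → 'uua'
j=2: prepend 'r' → 'ruua'
j=3: prepend 'i' → 'iruua'
j=4: prepend 'y' → 'yiruua'
j=5: prepend 'n' → 'nyiruua'
j=6: prepend 'j' → 'jnyiruua'
j=7: prepend 'l' → 'ljnyiruua'
j=8: prepend 'w' → 'wljnyiruua'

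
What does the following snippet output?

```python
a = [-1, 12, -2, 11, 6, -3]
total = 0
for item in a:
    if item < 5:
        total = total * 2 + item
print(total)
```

-11

item=-1: <5, total = 0*2+(-1) = -1
item=12: not <5
item=-2: <5, total = (-1)*2+(-2) = -4
item=11: not <5
item=6: not <5
item=-3: <5, total = (-4)*2+(-3) = -11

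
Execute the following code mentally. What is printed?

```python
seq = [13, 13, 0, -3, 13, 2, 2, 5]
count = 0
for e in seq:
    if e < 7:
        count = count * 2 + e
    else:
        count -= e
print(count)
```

-943

e=13: not <7, count = 0-13 = -13
e=13: not <7, count = (-13)-13 = -26
e=0: <7, count = (-26)*2+0 = -52
e=-3: <7, count = (-52)*2+(-3) = -107
e=13: not <7, count = (-107)-13 = -120
e=2: <7, count = (-120)*2+2 = -238
e=2: <7, count = (-238)*2+2 = -474
e=5: <7, count = (-474)*2+5 = -943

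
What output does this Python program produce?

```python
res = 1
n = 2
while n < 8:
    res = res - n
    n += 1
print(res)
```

n=2: res = 1-2 = -1
n=3: res = (-1)-3 = -4
n=4: res = (-4)-4 = -8
n=5: res = (-8)-5 = -13
n=6: res = (-13)-6 = -19
n=7: res = (-19)-7 = -26

-26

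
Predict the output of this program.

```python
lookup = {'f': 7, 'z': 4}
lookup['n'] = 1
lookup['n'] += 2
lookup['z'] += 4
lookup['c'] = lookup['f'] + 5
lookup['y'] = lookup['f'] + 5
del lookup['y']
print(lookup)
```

{'f': 7, 'z': 8, 'n': 3, 'c': 12}

lookup['n'] = 1 → {'f': 7, 'z': 4, 'n': 1}
lookup['n'] = 1+2 = 3 → {'f': 7, 'z': 4, 'n': 3}
lookup['z'] = 4+4 = 8 → {'f': 7, 'z': 8, 'n': 3}
lookup['c'] = lookup['f']+5 = 12 → {'f': 7, 'z': 8, 'n': 3, 'c': 12}
lookup['y'] = lookup['f']+5 = 12 → {'f': 7, 'z': 8, 'n': 3, 'c': 12, 'y': 12}
del 'y' → {'f': 7, 'z': 8, 'n': 3, 'c': 12}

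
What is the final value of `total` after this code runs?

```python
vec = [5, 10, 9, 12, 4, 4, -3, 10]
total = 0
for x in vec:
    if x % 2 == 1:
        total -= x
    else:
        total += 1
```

-6

x=5: odd, total = 0-5 = -5
x=10: not odd, total = (-5)+1 = -4
x=9: odd, total = (-4)-9 = -13
x=12: not odd, total = (-13)+1 = -12
x=4: not odd, total = (-12)+1 = -11
x=4: not odd, total = (-11)+1 = -10
x=-3: odd, total = (-10)-(-3) = -7
x=10: not odd, total = (-7)+1 = -6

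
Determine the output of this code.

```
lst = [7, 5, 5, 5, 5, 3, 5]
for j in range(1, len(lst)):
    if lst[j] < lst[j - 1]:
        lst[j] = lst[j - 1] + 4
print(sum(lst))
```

133

j=1: 5<7, lst[1] = 7+4 = 11 → [7, 11, 5, 5, 5, 3, 5]
j=2: 5<11, lst[2] = 11+4 = 15 → [7, 11, 15, 5, 5, 3, 5]
j=3: 5<15, lst[3] = 15+4 = 19 → [7, 11, 15, 19, 5, 3, 5]
j=4: 5<19, lst[4] = 19+4 = 23 → [7, 11, 15, 19, 23, 3, 5]
j=5: 3<23, lst[5] = 23+4 = 27 → [7, 11, 15, 19, 23, 27, 5]
j=6: 5<27, lst[6] = 27+4 = 31 → [7, 11, 15, 19, 23, 27, 31]
sum = 133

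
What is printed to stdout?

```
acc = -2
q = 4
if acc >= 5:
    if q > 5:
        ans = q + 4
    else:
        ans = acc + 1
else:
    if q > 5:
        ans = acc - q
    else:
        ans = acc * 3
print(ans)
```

acc=-2, q=4
acc >= 5 is False; q > 5 is False
→ ans = acc * 3 = -6

-6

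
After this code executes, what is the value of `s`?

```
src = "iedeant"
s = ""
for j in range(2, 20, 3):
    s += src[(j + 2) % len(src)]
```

'aietdn'

j=2: add src[4]='a' → 'a'
j=5: add src[0]='i' → 'ai'
j=8: add src[3]='e' → 'aie'
j=11: add src[6]='t' → 'aiet'
j=14: add src[2]='d' → 'aietd'
j=17: add src[5]='n' → 'aietdn'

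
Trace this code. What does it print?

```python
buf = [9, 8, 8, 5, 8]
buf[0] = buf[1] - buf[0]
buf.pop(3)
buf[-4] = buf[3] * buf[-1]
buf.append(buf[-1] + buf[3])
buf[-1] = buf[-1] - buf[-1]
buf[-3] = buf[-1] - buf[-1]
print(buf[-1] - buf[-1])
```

0

buf[0] = buf[1]-buf[0] = 8-9 = -1 → [-1, 8, 8, 5, 8]
pop(3) removes 5 → [-1, 8, 8, 8]
buf[-4] = buf[3]*buf[-1] = 8*8 = 64 → [64, 8, 8, 8]
append buf[-1]+buf[3] = 8+8 = 16 → [64, 8, 8, 8, 16]
buf[-1] = buf[-1]-buf[-1] = 16-16 = 0 → [64, 8, 8, 8, 0]
buf[-3] = buf[-1]-buf[-1] = 0-0 = 0 → [64, 8, 0, 8, 0]
buf[-1]-buf[-1] = 0-0 = 0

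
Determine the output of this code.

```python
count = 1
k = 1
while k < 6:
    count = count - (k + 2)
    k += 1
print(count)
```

-24

k=1: count = 1-3 = -2
k=2: count = (-2)-4 = -6
k=3: count = (-6)-5 = -11
k=4: count = (-11)-6 = -17
k=5: count = (-17)-7 = -24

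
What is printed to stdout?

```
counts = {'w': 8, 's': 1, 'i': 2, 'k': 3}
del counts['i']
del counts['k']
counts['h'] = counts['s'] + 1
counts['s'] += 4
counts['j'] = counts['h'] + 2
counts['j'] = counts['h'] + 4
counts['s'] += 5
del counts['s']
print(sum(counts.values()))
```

del 'i' → {'w': 8, 's': 1, 'k': 3}
del 'k' → {'w': 8, 's': 1}
counts['h'] = counts['s']+1 = 2 → {'w': 8, 's': 1, 'h': 2}
counts['s'] = 1+4 = 5 → {'w': 8, 's': 5, 'h': 2}
counts['j'] = counts['h']+2 = 4 → {'w': 8, 's': 5, 'h': 2, 'j': 4}
counts['j'] = counts['h']+4 = 6 → {'w': 8, 's': 5, 'h': 2, 'j': 6}
counts['s'] = 5+5 = 10 → {'w': 8, 's': 10, 'h': 2, 'j': 6}
del 's' → {'w': 8, 'h': 2, 'j': 6}
sum of values = 16

16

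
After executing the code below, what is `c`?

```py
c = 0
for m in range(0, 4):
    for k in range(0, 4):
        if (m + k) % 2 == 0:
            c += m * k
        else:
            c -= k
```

8

m=0,k=0: even sum, c = 0+0 = 0
m=0,k=1: odd sum, c = 0-1 = -1
m=0,k=2: even sum, c = (-1)+0 = -1
m=0,k=3: odd sum, c = (-1)-3 = -4
m=1,k=0: odd sum, c = (-4)-0 = -4
m=1,k=1: even sum, c = (-4)+1 = -3
m=1,k=2: odd sum, c = (-3)-2 = -5
m=1,k=3: even sum, c = (-5)+3 = -2
m=2,k=0: even sum, c = (-2)+0 = -2
m=2,k=1: odd sum, c = (-2)-1 = -3
m=2,k=2: even sum, c = (-3)+4 = 1
m=2,k=3: odd sum, c = 1-3 = -2
m=3,k=0: odd sum, c = (-2)-0 = -2
m=3,k=1: even sum, c = (-2)+3 = 1
m=3,k=2: odd sum, c = 1-2 = -1
m=3,k=3: even sum, c = (-1)+9 = 8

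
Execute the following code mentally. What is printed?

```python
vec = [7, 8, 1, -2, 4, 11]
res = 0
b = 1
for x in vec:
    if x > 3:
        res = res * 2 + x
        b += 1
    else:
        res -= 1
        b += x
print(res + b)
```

x=7: >3, res = 0*2+7 = 7; b=2
x=8: >3, res = 7*2+8 = 22; b=3
x=1: not >3, res = 22-1 = 21; b=4
x=-2: not >3, res = 21-1 = 20; b=2
x=4: >3, res = 20*2+4 = 44; b=3
x=11: >3, res = 44*2+11 = 99; b=4
res+b = 99+4 = 103

103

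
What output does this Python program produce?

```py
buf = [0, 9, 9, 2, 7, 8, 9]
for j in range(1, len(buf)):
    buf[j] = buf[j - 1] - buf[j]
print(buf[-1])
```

-44

j=1: buf[1] = 0-9 = -9 → [0, -9, 9, 2, 7, 8, 9]
j=2: buf[2] = (-9)-9 = -18 → [0, -9, -18, 2, 7, 8, 9]
j=3: buf[3] = (-18)-2 = -20 → [0, -9, -18, -20, 7, 8, 9]
j=4: buf[4] = (-20)-7 = -27 → [0, -9, -18, -20, -27, 8, 9]
j=5: buf[5] = (-27)-8 = -35 → [0, -9, -18, -20, -27, -35, 9]
j=6: buf[6] = (-35)-9 = -44 → [0, -9, -18, -20, -27, -35, -44]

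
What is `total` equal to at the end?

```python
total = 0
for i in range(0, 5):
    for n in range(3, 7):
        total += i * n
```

i=0,n=3: total = 0+0 = 0
i=0,n=4: total = 0+0 = 0
i=0,n=5: total = 0+0 = 0
i=0,n=6: total = 0+0 = 0
i=1,n=3: total = 0+3 = 3
i=1,n=4: total = 3+4 = 7
i=1,n=5: total = 7+5 = 12
i=1,n=6: total = 12+6 = 18
i=2,n=3: total = 18+6 = 24
i=2,n=4: total = 24+8 = 32
i=2,n=5: total = 32+10 = 42
i=2,n=6: total = 42+12 = 54
i=3,n=3: total = 54+9 = 63
i=3,n=4: total = 63+12 = 75
i=3,n=5: total = 75+15 = 90
i=3,n=6: total = 90+18 = 108
i=4,n=3: total = 108+12 = 120
i=4,n=4: total = 120+16 = 136
i=4,n=5: total = 136+20 = 156
i=4,n=6: total = 156+24 = 180

180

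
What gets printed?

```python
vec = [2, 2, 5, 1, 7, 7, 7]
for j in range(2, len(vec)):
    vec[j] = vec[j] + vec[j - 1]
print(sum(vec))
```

j=2: vec[2] = 5+2 = 7 → [2, 2, 7, 1, 7, 7, 7]
j=3: vec[3] = 1+7 = 8 → [2, 2, 7, 8, 7, 7, 7]
j=4: vec[4] = 7+8 = 15 → [2, 2, 7, 8, 15, 7, 7]
j=5: vec[5] = 7+15 = 22 → [2, 2, 7, 8, 15, 22, 7]
j=6: vec[6] = 7+22 = 29 → [2, 2, 7, 8, 15, 22, 29]
sum = 85

85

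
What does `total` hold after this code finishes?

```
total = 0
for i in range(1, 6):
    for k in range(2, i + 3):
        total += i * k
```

280

i=1,k=2: total = 0+2 = 2
i=1,k=3: total = 2+3 = 5
i=2,k=2: total = 5+4 = 9
i=2,k=3: total = 9+6 = 15
i=2,k=4: total = 15+8 = 23
i=3,k=2: total = 23+6 = 29
i=3,k=3: total = 29+9 = 38
i=3,k=4: total = 38+12 = 50
i=3,k=5: total = 50+15 = 65
i=4,k=2: total = 65+8 = 73
i=4,k=3: total = 73+12 = 85
i=4,k=4: total = 85+16 = 101
i=4,k=5: total = 101+20 = 121
i=4,k=6: total = 121+24 = 145
i=5,k=2: total = 145+10 = 155
i=5,k=3: total = 155+15 = 170
i=5,k=4: total = 170+20 = 190
i=5,k=5: total = 190+25 = 215
i=5,k=6: total = 215+30 = 245
i=5,k=7: total = 245+35 = 280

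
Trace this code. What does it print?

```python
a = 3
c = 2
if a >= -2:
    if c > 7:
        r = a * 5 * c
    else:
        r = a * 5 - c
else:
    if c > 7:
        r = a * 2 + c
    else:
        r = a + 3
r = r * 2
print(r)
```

26

a=3, c=2
a >= -2 is True; c > 7 is False
→ r = a * 5 - c = 13
r = 13*2 = 26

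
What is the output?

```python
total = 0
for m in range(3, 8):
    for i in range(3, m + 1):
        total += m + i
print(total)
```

m=3,i=3: total = 0+6 = 6
m=4,i=3: total = 6+7 = 13
m=4,i=4: total = 13+8 = 21
m=5,i=3: total = 21+8 = 29
m=5,i=4: total = 29+9 = 38
m=5,i=5: total = 38+10 = 48
m=6,i=3: total = 48+9 = 57
m=6,i=4: total = 57+10 = 67
m=6,i=5: total = 67+11 = 78
m=6,i=6: total = 78+12 = 90
m=7,i=3: total = 90+10 = 100
m=7,i=4: total = 100+11 = 111
m=7,i=5: total = 111+12 = 123
m=7,i=6: total = 123+13 = 136
m=7,i=7: total = 136+14 = 150

150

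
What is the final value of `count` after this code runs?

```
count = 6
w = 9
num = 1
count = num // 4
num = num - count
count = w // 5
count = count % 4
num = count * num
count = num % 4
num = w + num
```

1

count = 1//4 = 0
num = 1-0 = 1
count = 9//5 = 1
count = 1%4 = 1
num = 1*1 = 1
count = 1%4 = 1
num = 9+1 = 10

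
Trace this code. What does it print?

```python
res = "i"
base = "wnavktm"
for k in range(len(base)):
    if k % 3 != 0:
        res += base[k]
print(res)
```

inakt

k=0: skip
k=1: add 'n' → 'in'
k=2: add 'a' → 'ina'
k=3: skip
k=4: add 'k' → 'inak'
k=5: add 't' → 'inakt'
k=6: skip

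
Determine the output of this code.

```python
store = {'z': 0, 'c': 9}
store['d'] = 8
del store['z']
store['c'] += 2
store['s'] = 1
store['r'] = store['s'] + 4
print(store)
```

store['d'] = 8 → {'z': 0, 'c': 9, 'd': 8}
del 'z' → {'c': 9, 'd': 8}
store['c'] = 9+2 = 11 → {'c': 11, 'd': 8}
store['s'] = 1 → {'c': 11, 'd': 8, 's': 1}
store['r'] = store['s']+4 = 5 → {'c': 11, 'd': 8, 's': 1, 'r': 5}

{'c': 11, 'd': 8, 's': 1, 'r': 5}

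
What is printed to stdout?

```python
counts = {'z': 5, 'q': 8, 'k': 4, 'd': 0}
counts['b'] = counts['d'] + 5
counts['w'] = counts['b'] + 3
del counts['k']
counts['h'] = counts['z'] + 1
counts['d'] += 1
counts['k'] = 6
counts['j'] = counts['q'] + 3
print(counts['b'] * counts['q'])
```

counts['b'] = counts['d']+5 = 5 → {'z': 5, 'q': 8, 'k': 4, 'd': 0, 'b': 5}
counts['w'] = counts['b']+3 = 8 → {'z': 5, 'q': 8, 'k': 4, 'd': 0, 'b': 5, 'w': 8}
del 'k' → {'z': 5, 'q': 8, 'd': 0, 'b': 5, 'w': 8}
counts['h'] = counts['z']+1 = 6 → {'z': 5, 'q': 8, 'd': 0, 'b': 5, 'w': 8, 'h': 6}
counts['d'] = 0+1 = 1 → {'z': 5, 'q': 8, 'd': 1, 'b': 5, 'w': 8, 'h': 6}
counts['k'] = 6 → {'z': 5, 'q': 8, 'd': 1, 'b': 5, 'w': 8, 'h': 6, 'k': 6}
counts['j'] = counts['q']+3 = 11 → {'z': 5, 'q': 8, 'd': 1, 'b': 5, 'w': 8, 'h': 6, 'k': 6, 'j': 11}
counts['b']*counts['q'] = 5*8 = 40

40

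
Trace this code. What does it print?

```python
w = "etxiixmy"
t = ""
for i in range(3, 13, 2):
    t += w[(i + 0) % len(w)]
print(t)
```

ixyti

i=3: add w[3]='i' → 'i'
i=5: add w[5]='x' → 'ix'
i=7: add w[7]='y' → 'ixy'
i=9: add w[1]='t' → 'ixyt'
i=11: add w[3]='i' → 'ixyti'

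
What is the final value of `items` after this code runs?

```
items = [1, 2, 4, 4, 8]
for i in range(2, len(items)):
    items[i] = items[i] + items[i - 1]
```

[1, 2, 6, 10, 18]

i=2: items[2] = 4+2 = 6 → [1, 2, 6, 4, 8]
i=3: items[3] = 4+6 = 10 → [1, 2, 6, 10, 8]
i=4: items[4] = 8+10 = 18 → [1, 2, 6, 10, 18]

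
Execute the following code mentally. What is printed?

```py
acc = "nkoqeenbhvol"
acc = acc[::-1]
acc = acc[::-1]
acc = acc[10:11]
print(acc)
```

o

reverse → 'lovhbneeqokn'
reverse → 'nkoqeenbhvol'
slice [10:11] → 'o'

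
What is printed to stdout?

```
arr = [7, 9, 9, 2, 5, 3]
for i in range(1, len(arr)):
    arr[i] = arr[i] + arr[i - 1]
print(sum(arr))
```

i=1: arr[1] = 9+7 = 16 → [7, 16, 9, 2, 5, 3]
i=2: arr[2] = 9+16 = 25 → [7, 16, 25, 2, 5, 3]
i=3: arr[3] = 2+25 = 27 → [7, 16, 25, 27, 5, 3]
i=4: arr[4] = 5+27 = 32 → [7, 16, 25, 27, 32, 3]
i=5: arr[5] = 3+32 = 35 → [7, 16, 25, 27, 32, 35]
sum = 142

142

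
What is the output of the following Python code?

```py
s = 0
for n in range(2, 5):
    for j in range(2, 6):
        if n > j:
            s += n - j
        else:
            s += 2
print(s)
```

n=2,j=2: not 2>2, s = 0+2 = 2
n=2,j=3: not 2>3, s = 2+2 = 4
n=2,j=4: not 2>4, s = 4+2 = 6
n=2,j=5: not 2>5, s = 6+2 = 8
n=3,j=2: 3>2, s = 8+1 = 9
n=3,j=3: not 3>3, s = 9+2 = 11
n=3,j=4: not 3>4, s = 11+2 = 13
n=3,j=5: not 3>5, s = 13+2 = 15
n=4,j=2: 4>2, s = 15+2 = 17
n=4,j=3: 4>3, s = 17+1 = 18
n=4,j=4: not 4>4, s = 18+2 = 20
n=4,j=5: not 4>5, s = 20+2 = 22

22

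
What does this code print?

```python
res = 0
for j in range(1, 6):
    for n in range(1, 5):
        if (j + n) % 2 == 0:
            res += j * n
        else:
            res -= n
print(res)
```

46

j=1,n=1: even sum, res = 0+1 = 1
j=1,n=2: odd sum, res = 1-2 = -1
j=1,n=3: even sum, res = (-1)+3 = 2
j=1,n=4: odd sum, res = 2-4 = -2
j=2,n=1: odd sum, res = (-2)-1 = -3
j=2,n=2: even sum, res = (-3)+4 = 1
j=2,n=3: odd sum, res = 1-3 = -2
j=2,n=4: even sum, res = (-2)+8 = 6
j=3,n=1: even sum, res = 6+3 = 9
j=3,n=2: odd sum, res = 9-2 = 7
j=3,n=3: even sum, res = 7+9 = 16
j=3,n=4: odd sum, res = 16-4 = 12
j=4,n=1: odd sum, res = 12-1 = 11
j=4,n=2: even sum, res = 11+8 = 19
j=4,n=3: odd sum, res = 19-3 = 16
j=4,n=4: even sum, res = 16+16 = 32
j=5,n=1: even sum, res = 32+5 = 37
j=5,n=2: odd sum, res = 37-2 = 35
j=5,n=3: even sum, res = 35+15 = 50
j=5,n=4: odd sum, res = 50-4 = 46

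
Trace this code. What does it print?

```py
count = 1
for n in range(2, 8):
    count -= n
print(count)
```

n=2: count = 1-2 = -1
n=3: count = (-1)-3 = -4
n=4: count = (-4)-4 = -8
n=5: count = (-8)-5 = -13
n=6: count = (-13)-6 = -19
n=7: count = (-19)-7 = -26

-26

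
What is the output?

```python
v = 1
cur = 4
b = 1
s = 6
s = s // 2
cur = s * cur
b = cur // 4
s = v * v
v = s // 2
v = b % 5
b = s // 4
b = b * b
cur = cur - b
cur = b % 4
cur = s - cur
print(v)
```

3

s = 6//2 = 3
cur = 3*4 = 12
b = 12//4 = 3
s = 1*1 = 1
v = 1//2 = 0
v = 3%5 = 3
b = 1//4 = 0
b = 0*0 = 0
cur = 12-0 = 12
cur = 0%4 = 0
cur = 1-0 = 1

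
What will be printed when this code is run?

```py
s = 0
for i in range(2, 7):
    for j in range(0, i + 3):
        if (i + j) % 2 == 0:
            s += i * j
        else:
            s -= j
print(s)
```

240

i=2,j=0: even sum, s = 0+0 = 0
i=2,j=1: odd sum, s = 0-1 = -1
i=2,j=2: even sum, s = (-1)+4 = 3
i=2,j=3: odd sum, s = 3-3 = 0
i=2,j=4: even sum, s = 0+8 = 8
i=3,j=0: odd sum, s = 8-0 = 8
i=3,j=1: even sum, s = 8+3 = 11
i=3,j=2: odd sum, s = 11-2 = 9
i=3,j=3: even sum, s = 9+9 = 18
i=3,j=4: odd sum, s = 18-4 = 14
i=3,j=5: even sum, s = 14+15 = 29
i=4,j=0: even sum, s = 29+0 = 29
i=4,j=1: odd sum, s = 29-1 = 28
i=4,j=2: even sum, s = 28+8 = 36
i=4,j=3: odd sum, s = 36-3 = 33
i=4,j=4: even sum, s = 33+16 = 49
i=4,j=5: odd sum, s = 49-5 = 44
i=4,j=6: even sum, s = 44+24 = 68
i=5,j=0: odd sum, s = 68-0 = 68
i=5,j=1: even sum, s = 68+5 = 73
i=5,j=2: odd sum, s = 73-2 = 71
i=5,j=3: even sum, s = 71+15 = 86
i=5,j=4: odd sum, s = 86-4 = 82
i=5,j=5: even sum, s = 82+25 = 107
i=5,j=6: odd sum, s = 107-6 = 101
i=5,j=7: even sum, s = 101+35 = 136
i=6,j=0: even sum, s = 136+0 = 136
i=6,j=1: odd sum, s = 136-1 = 135
i=6,j=2: even sum, s = 135+12 = 147
i=6,j=3: odd sum, s = 147-3 = 144
i=6,j=4: even sum, s = 144+24 = 168
i=6,j=5: odd sum, s = 168-5 = 163
i=6,j=6: even sum, s = 163+36 = 199
i=6,j=7: odd sum, s = 199-7 = 192
i=6,j=8: even sum, s = 192+48 = 240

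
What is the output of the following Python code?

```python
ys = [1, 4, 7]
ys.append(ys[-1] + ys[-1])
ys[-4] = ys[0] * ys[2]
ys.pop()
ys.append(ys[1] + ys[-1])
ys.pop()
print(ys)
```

[7, 4, 7]

append ys[-1]+ys[-1] = 7+7 = 14 → [1, 4, 7, 14]
ys[-4] = ys[0]*ys[2] = 1*7 = 7 → [7, 4, 7, 14]
pop() removes 14 → [7, 4, 7]
append ys[1]+ys[-1] = 4+7 = 11 → [7, 4, 7, 11]
pop() removes 11 → [7, 4, 7]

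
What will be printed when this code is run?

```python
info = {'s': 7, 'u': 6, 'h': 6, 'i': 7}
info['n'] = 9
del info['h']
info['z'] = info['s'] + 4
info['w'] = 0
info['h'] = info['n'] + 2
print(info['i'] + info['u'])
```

info['n'] = 9 → {'s': 7, 'u': 6, 'h': 6, 'i': 7, 'n': 9}
del 'h' → {'s': 7, 'u': 6, 'i': 7, 'n': 9}
info['z'] = info['s']+4 = 11 → {'s': 7, 'u': 6, 'i': 7, 'n': 9, 'z': 11}
info['w'] = 0 → {'s': 7, 'u': 6, 'i': 7, 'n': 9, 'z': 11, 'w': 0}
info['h'] = info['n']+2 = 11 → {'s': 7, 'u': 6, 'i': 7, 'n': 9, 'z': 11, 'w': 0, 'h': 11}
info['i']+info['u'] = 7+6 = 13

13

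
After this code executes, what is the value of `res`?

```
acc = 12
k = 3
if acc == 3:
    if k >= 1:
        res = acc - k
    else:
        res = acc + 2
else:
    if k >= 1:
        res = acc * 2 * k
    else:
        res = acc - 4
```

acc=12, k=3
acc == 3 is False; k >= 1 is True
→ res = acc * 2 * k = 72

72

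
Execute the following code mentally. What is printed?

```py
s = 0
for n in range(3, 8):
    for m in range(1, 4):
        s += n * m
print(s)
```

n=3,m=1: s = 0+3 = 3
n=3,m=2: s = 3+6 = 9
n=3,m=3: s = 9+9 = 18
n=4,m=1: s = 18+4 = 22
n=4,m=2: s = 22+8 = 30
n=4,m=3: s = 30+12 = 42
n=5,m=1: s = 42+5 = 47
n=5,m=2: s = 47+10 = 57
n=5,m=3: s = 57+15 = 72
n=6,m=1: s = 72+6 = 78
n=6,m=2: s = 78+12 = 90
n=6,m=3: s = 90+18 = 108
n=7,m=1: s = 108+7 = 115
n=7,m=2: s = 115+14 = 129
n=7,m=3: s = 129+21 = 150

150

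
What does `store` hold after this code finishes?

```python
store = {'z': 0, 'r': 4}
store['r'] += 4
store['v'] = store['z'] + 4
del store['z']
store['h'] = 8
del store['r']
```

store['r'] = 4+4 = 8 → {'z': 0, 'r': 8}
store['v'] = store['z']+4 = 4 → {'z': 0, 'r': 8, 'v': 4}
del 'z' → {'r': 8, 'v': 4}
store['h'] = 8 → {'r': 8, 'v': 4, 'h': 8}
del 'r' → {'v': 4, 'h': 8}

{'v': 4, 'h': 8}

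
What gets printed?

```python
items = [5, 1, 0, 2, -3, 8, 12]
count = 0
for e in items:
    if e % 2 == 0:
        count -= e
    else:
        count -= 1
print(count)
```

e=5: not even, count = 0-1 = -1
e=1: not even, count = (-1)-1 = -2
e=0: even, count = (-2)-0 = -2
e=2: even, count = (-2)-2 = -4
e=-3: not even, count = (-4)-1 = -5
e=8: even, count = (-5)-8 = -13
e=12: even, count = (-13)-12 = -25

-25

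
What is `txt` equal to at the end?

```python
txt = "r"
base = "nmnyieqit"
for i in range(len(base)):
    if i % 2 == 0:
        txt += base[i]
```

i=0: add 'n' → 'rn'
i=1: skip
i=2: add 'n' → 'rnn'
i=3: skip
i=4: add 'i' → 'rnni'
i=5: skip
i=6: add 'q' → 'rnniq'
i=7: skip
i=8: add 't' → 'rnniqt'

'rnniqt'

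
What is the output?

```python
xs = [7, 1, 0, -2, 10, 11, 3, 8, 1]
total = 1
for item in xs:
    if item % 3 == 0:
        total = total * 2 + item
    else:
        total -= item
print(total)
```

item=7: not %3==0, total = 1-7 = -6
item=1: not %3==0, total = (-6)-1 = -7
item=0: %3==0, total = (-7)*2+0 = -14
item=-2: not %3==0, total = (-14)-(-2) = -12
item=10: not %3==0, total = (-12)-10 = -22
item=11: not %3==0, total = (-22)-11 = -33
item=3: %3==0, total = (-33)*2+3 = -63
item=8: not %3==0, total = (-63)-8 = -71
item=1: not %3==0, total = (-71)-1 = -72

-72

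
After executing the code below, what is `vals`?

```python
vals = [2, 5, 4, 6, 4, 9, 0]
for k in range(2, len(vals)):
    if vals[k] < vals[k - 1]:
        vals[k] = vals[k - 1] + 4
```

[2, 5, 9, 13, 17, 21, 25]

k=2: 4<5, vals[2] = 5+4 = 9 → [2, 5, 9, 6, 4, 9, 0]
k=3: 6<9, vals[3] = 9+4 = 13 → [2, 5, 9, 13, 4, 9, 0]
k=4: 4<13, vals[4] = 13+4 = 17 → [2, 5, 9, 13, 17, 9, 0]
k=5: 9<17, vals[5] = 17+4 = 21 → [2, 5, 9, 13, 17, 21, 0]
k=6: 0<21, vals[6] = 21+4 = 25 → [2, 5, 9, 13, 17, 21, 25]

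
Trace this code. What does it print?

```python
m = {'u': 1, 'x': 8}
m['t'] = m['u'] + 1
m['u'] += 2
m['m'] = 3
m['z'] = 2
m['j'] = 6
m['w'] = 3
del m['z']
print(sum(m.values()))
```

m['t'] = m['u']+1 = 2 → {'u': 1, 'x': 8, 't': 2}
m['u'] = 1+2 = 3 → {'u': 3, 'x': 8, 't': 2}
m['m'] = 3 → {'u': 3, 'x': 8, 't': 2, 'm': 3}
m['z'] = 2 → {'u': 3, 'x': 8, 't': 2, 'm': 3, 'z': 2}
m['j'] = 6 → {'u': 3, 'x': 8, 't': 2, 'm': 3, 'z': 2, 'j': 6}
m['w'] = 3 → {'u': 3, 'x': 8, 't': 2, 'm': 3, 'z': 2, 'j': 6, 'w': 3}
del 'z' → {'u': 3, 'x': 8, 't': 2, 'm': 3, 'j': 6, 'w': 3}
sum of values = 25

25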